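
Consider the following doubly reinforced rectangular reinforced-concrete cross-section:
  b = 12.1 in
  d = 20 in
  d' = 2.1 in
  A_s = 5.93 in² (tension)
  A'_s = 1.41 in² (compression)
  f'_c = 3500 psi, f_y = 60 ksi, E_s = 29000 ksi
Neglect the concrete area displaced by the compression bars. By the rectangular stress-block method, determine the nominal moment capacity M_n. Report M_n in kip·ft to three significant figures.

Assume both steels yield.
a = (A_s − A'_s) f_y/(0.85 f'_c b) = (5.93 − 1.41) × 60/(0.85 × 3.5 × 12.1) = 7.534 in.
c = a/β₁ = 7.534/0.85 = 8.864 in; ε'_s = 0.003(c − d')/c = 0.0023 ≥ ε_y = 0.0021, so the compression steel yields.
M_n = (A_s − A'_s) f_y (d − a/2) + A'_s f_y (d − d') = 271.2 × (20 − 3.767) + 84.6 × (20 − 2.1) = 4402.4 + 1514.3 = 5916.7 kip·in = 5916.7/12 = 493.06 kip·ft.

M_n ≈ 493 kip·ft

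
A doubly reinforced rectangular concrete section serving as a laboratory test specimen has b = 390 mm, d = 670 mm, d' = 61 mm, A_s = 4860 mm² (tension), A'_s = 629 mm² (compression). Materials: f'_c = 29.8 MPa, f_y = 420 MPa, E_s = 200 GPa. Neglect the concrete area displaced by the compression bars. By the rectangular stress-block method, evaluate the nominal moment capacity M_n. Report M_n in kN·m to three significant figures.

M_n ≈ 1190 kN·m

Assume both tension and compression steel yield.
Net tension couple steel: A_s − A'_s = 4231 mm².
a = (A_s − A'_s) f_y / (0.85 f'_c b) = 1777020/(0.85 × 29.8 × 390) = 179.88 mm.
c = a/β₁ = 179.88/0.837 = 214.91 mm; ε'_s = 0.003(c − d')/c = 0.0021 ≥ f_y/E_s = 0.0021, so compression steel does yield.
M_n = (A_s − A'_s) f_y (d − a/2) + A'_s f_y (d − d') = [1777020 × (670 − 89.94) + 264180 × (670 − 61)] × 10⁻⁶ = 1030.78 + 160.89 = 1191.67 kN·m.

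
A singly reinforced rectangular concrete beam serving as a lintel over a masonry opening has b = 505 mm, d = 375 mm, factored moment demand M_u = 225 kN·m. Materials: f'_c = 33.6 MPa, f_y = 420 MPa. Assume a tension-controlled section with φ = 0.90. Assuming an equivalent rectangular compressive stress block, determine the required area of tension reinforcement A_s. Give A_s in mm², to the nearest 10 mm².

M_n = M_u/φ = 225/0.90 = 250 kN·m.
With M_n = 0.85 f'_c a b (d − a/2), solve the quadratic for a:
a = d − √(d² − 2M_n/(0.85 f'_c b)) = 375 − √(375² − 2 × 250×10⁶/(0.85 × 33.6 × 505)) = 49.49 mm.
A_s = 0.85 f'_c a b / f_y = 0.85 × 33.6 × 49.49 × 505 / 420 = 1699.5 mm².

A_s ≈ 1700 mm²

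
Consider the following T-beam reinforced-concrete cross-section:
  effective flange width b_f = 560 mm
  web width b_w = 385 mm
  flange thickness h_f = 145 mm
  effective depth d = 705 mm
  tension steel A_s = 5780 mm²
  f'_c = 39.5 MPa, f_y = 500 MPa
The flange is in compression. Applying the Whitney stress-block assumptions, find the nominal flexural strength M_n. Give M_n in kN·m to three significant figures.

Tension: T = A_s f_y = 5780 × 500 = 2890000 N.
Try a within the flange: a = T/(0.85 f'_c b_f) = 2890000/(0.85 × 39.5 × 560) = 153.71 mm.
a = 153.71 > h_f = 145 mm: the block extends into the web. Split into flange-overhang and web parts.
C_f = 0.85 f'_c (b_f − b_w) h_f = 0.85 × 39.5 × (560 − 385) × 145 = 851966 N.
Remaining web compression depth: a_w = (T − C_f)/(0.85 f'_c b_w) = (2890000 − 851966)/(0.85 × 39.5 × 385) = 157.66 mm.
M_n = C_f(d − h_f/2) + (T − C_f)(d − a_w/2) = 851966 × (705 − 72.5) + 2038034 × (705 − 78.83) = 538.87 + 1276.16 = 1815.03 × 10⁶ N·mm.
M_n = 1815.03 kN·m.

M_n ≈ 1820 kN·m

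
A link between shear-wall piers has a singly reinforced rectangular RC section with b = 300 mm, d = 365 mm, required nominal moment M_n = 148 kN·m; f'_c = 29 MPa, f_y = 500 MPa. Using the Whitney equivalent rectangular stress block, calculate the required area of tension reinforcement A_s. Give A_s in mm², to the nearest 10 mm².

A_s ≈ 880 mm²

With M_n = 0.85 f'_c a b (d − a/2), solve the quadratic for a:
a = d − √(d² − 2M_n/(0.85 f'_c b)) = 365 − √(365² − 2 × 148×10⁶/(0.85 × 29 × 300)) = 59.72 mm.
A_s = 0.85 f'_c a b / f_y = 0.85 × 29 × 59.72 × 300 / 500 = 883.3 mm².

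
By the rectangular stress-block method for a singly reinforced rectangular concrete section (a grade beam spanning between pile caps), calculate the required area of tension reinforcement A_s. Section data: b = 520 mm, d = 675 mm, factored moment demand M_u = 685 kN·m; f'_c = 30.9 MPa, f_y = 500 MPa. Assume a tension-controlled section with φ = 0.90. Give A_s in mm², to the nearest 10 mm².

M_n = M_u/φ = 685/0.90 = 761.111 kN·m.
With M_n = 0.85 f'_c a b (d − a/2), solve the quadratic for a:
a = d − √(d² − 2M_n/(0.85 f'_c b)) = 675 − √(675² − 2 × 761.111×10⁶/(0.85 × 30.9 × 520)) = 88.34 mm.
A_s = 0.85 f'_c a b / f_y = 0.85 × 30.9 × 88.34 × 520 / 500 = 2413.1 mm².

A_s ≈ 2410 mm²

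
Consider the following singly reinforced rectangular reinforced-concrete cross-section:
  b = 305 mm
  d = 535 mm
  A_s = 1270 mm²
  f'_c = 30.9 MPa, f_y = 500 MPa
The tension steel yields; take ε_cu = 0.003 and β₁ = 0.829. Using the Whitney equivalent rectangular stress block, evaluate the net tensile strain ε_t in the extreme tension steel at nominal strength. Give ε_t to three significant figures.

ε_t ≈ 0.0138

a = A_s f_y/(0.85 f'_c b) = 79.27 mm.
β₁ = 0.829, so c = a/β₁ = 79.27/0.829 = 95.62 mm.
From the linear strain diagram with ε_cu = 0.003: ε_t = 0.003 (d − c)/c = 0.003 × (535 − 95.62)/95.62 = 0.0138.
Since ε_t ≥ 0.005, the section is tension-controlled.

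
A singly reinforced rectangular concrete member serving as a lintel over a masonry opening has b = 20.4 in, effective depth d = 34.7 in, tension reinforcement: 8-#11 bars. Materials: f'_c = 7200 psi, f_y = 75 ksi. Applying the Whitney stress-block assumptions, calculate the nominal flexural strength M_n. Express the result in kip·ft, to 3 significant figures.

M_n ≈ 2410 kip·ft

A_s = 8 × 1.56 = 12.48 in².
T = A_s f_y = 12.48 × 75 = 936 kips.
a = T/(0.85 f'_c b) = 936/(0.85 × 7.2 × 20.4) = 7.497 in.
M_n = T(d − a/2) = 936 × (34.7 − 3.7485) = 28970.6 kip·in = 28970.6/12 = 2414.22 kip·ft.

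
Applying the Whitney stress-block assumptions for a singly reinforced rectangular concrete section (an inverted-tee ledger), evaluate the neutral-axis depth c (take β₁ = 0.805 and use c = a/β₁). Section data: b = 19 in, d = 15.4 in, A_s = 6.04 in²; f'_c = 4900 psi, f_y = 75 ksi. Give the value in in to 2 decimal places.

T = A_s f_y = 6.04 × 75 = 453 kips.
a = T/(0.85 f'_c b) = 453/(0.85 × 4.9 × 19) = 5.7244 in.
With β₁ = 0.805, c = a/β₁ = 5.7244/0.805 = 7.11 in.

c ≈ 7.11 in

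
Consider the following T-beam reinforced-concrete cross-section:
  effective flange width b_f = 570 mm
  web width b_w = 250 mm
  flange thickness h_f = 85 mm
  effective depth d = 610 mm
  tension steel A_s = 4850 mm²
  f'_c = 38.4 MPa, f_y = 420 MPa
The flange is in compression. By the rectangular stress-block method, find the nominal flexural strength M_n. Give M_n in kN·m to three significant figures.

Tension: T = A_s f_y = 4850 × 420 = 2037000 N.
Try a within the flange: a = T/(0.85 f'_c b_f) = 2037000/(0.85 × 38.4 × 570) = 109.49 mm.
a = 109.49 > h_f = 85 mm: the block extends into the web. Split into flange-overhang and web parts.
C_f = 0.85 f'_c (b_f − b_w) h_f = 0.85 × 38.4 × (570 − 250) × 85 = 887808 N.
Remaining web compression depth: a_w = (T − C_f)/(0.85 f'_c b_w) = (2037000 − 887808)/(0.85 × 38.4 × 250) = 140.83 mm.
M_n = C_f(d − h_f/2) + (T − C_f)(d − a_w/2) = 887808 × (610 − 42.5) + 1149192 × (610 − 70.415) = 503.83 + 620.09 = 1123.92 × 10⁶ N·mm.
M_n = 1123.92 kN·m.

M_n ≈ 1120 kN·m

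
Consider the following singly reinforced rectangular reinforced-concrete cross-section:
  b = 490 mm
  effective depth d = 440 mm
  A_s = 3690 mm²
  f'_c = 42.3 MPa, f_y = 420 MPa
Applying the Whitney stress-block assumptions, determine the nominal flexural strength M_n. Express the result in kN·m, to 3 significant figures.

M_n ≈ 614 kN·m

T = A_s f_y = 3690 × 420 = 1549800 N = 1549.8 kN.
From C = T: a = T/(0.85 f'_c b) = 1549800/(0.85 × 42.3 × 490) = 87.97 mm.
M_n = T(d − a/2) = 1549.8 kN × (440 − 43.985) mm = 613.74 kN·m.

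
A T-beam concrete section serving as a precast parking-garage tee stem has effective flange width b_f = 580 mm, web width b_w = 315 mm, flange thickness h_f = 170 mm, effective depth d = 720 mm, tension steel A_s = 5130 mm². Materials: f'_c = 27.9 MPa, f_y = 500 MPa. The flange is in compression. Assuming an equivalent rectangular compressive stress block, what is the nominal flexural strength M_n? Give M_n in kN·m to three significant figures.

Tension: T = A_s f_y = 5130 × 500 = 2565000 N.
Try a within the flange: a = T/(0.85 f'_c b_f) = 2565000/(0.85 × 27.9 × 580) = 186.48 mm.
a = 186.48 > h_f = 170 mm: the block extends into the web. Split into flange-overhang and web parts.
C_f = 0.85 f'_c (b_f − b_w) h_f = 0.85 × 27.9 × (580 − 315) × 170 = 1068361 N.
Remaining web compression depth: a_w = (T − C_f)/(0.85 f'_c b_w) = (2565000 − 1068361)/(0.85 × 27.9 × 315) = 200.35 mm.
M_n = C_f(d − h_f/2) + (T − C_f)(d − a_w/2) = 1068361 × (720 − 85) + 1496639 × (720 − 100.175) = 678.41 + 927.65 = 1606.06 × 10⁶ N·mm.
M_n = 1606.06 kN·m.

M_n ≈ 1610 kN·m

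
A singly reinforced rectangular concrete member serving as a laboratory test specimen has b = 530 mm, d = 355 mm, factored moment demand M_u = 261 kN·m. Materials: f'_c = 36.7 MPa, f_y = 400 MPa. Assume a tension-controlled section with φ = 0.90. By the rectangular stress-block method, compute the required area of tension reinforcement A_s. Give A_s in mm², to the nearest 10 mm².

A_s ≈ 2210 mm²

M_n = M_u/φ = 261/0.90 = 290 kN·m.
With M_n = 0.85 f'_c a b (d − a/2), solve the quadratic for a:
a = d − √(d² − 2M_n/(0.85 f'_c b)) = 355 − √(355² − 2 × 290×10⁶/(0.85 × 36.7 × 530)) = 53.43 mm.
A_s = 0.85 f'_c a b / f_y = 0.85 × 36.7 × 53.43 × 530 / 400 = 2208.4 mm².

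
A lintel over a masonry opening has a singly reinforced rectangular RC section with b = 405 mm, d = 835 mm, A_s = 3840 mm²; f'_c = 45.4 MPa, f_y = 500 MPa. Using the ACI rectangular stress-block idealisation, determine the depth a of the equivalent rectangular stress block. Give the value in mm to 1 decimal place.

T = A_s f_y = 3840 × 500 = 1920000 N = 1920 kN.
Setting C = 0.85 f'_c a b equal to T: a = 1920000/(0.85 × 45.4 × 405) = 122.8 mm.

a ≈ 122.8 mm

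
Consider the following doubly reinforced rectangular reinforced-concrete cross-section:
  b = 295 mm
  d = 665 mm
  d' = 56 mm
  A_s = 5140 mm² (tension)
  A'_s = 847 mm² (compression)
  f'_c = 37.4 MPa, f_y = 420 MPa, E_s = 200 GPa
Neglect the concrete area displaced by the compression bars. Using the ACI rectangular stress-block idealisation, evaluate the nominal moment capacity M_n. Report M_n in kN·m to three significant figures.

Assume both tension and compression steel yield.
Net tension couple steel: A_s − A'_s = 4293 mm².
a = (A_s − A'_s) f_y / (0.85 f'_c b) = 1803060/(0.85 × 37.4 × 295) = 192.26 mm.
c = a/β₁ = 192.26/0.783 = 245.54 mm; ε'_s = 0.003(c − d')/c = 0.0023 ≥ f_y/E_s = 0.0021, so compression steel does yield.
M_n = (A_s − A'_s) f_y (d − a/2) + A'_s f_y (d − d') = [1803060 × (665 − 96.13) + 355740 × (665 − 56)] × 10⁻⁶ = 1025.71 + 216.65 = 1242.36 kN·m.

M_n ≈ 1240 kN·m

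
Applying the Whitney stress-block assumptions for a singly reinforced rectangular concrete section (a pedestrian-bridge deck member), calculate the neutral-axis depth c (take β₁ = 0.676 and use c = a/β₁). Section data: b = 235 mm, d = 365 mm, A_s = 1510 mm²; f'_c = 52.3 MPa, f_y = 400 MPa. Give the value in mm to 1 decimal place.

c ≈ 85.5 mm

T = A_s f_y = 1510 × 400 = 604000 N = 604 kN.
Setting C = 0.85 f'_c a b equal to T: a = 604000/(0.85 × 52.3 × 235) = 57.816 mm.
With β₁ = 0.676, c = a/β₁ = 57.816/0.676 = 85.5 mm.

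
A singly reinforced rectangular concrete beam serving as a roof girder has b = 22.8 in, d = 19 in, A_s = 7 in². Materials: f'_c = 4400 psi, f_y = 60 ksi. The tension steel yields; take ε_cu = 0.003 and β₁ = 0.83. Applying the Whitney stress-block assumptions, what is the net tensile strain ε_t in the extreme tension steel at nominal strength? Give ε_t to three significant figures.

a = A_s f_y/(0.85 f'_c b) = 4.925 in.
β₁ = 0.83, so c = a/β₁ = 4.925/0.83 = 5.934 in.
From the linear strain diagram with ε_cu = 0.003: ε_t = 0.003 (d − c)/c = 0.003 × (19 − 5.934)/5.934 = 0.00661.
Since ε_t ≥ 0.005, the section is tension-controlled.

ε_t ≈ 0.00661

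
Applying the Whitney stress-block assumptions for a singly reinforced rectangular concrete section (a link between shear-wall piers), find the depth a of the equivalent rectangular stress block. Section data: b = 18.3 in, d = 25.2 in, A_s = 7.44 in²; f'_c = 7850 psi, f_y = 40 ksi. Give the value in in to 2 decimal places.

a ≈ 2.44 in

T = A_s f_y = 7.44 × 40 = 297.6 kips.
a = T/(0.85 f'_c b) = 297.6/(0.85 × 7.85 × 18.3) = 2.44 in.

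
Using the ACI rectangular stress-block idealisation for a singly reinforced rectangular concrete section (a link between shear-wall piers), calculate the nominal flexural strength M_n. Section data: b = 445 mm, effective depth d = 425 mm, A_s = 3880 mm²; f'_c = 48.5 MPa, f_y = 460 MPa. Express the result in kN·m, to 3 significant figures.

M_n ≈ 672 kN·m

T = A_s f_y = 3880 × 460 = 1784800 N = 1784.8 kN.
From C = T: a = T/(0.85 f'_c b) = 1784800/(0.85 × 48.5 × 445) = 97.29 mm.
M_n = T(d − a/2) = 1784.8 kN × (425 − 48.645) mm = 671.72 kN·m.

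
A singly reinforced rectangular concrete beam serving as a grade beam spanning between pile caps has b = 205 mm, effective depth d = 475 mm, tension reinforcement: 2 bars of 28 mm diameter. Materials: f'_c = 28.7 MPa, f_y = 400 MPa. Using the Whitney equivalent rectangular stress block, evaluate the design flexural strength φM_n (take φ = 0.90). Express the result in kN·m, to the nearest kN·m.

A_s = 2 × 616 = 1232 mm².
T = A_s f_y = 1232 × 400 = 492800 N = 492.8 kN.
From C = T: a = T/(0.85 f'_c b) = 492800/(0.85 × 28.7 × 205) = 98.54 mm.
M_n = T(d − a/2) = 492.8 kN × (475 − 49.27) mm = 209.80 kN·m.
φM_n = 0.90 × 209.80 = 188.82 kN·m.

φM_n ≈ 189 kN·m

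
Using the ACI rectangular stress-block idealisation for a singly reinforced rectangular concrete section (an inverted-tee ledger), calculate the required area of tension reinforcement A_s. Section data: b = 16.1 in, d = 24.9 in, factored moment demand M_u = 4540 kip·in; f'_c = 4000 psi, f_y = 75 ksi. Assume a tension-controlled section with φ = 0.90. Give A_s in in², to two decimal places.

A_s ≈ 2.94 in²

M_n = M_u/φ = 4540/0.90 = 5044.44 kip·in.
From M_n = 0.85 f'_c a b (d − a/2):
a = d − √(d² − 2M_n/(0.85 f'_c b)) = 24.9 − √(24.9² − 2 × 5044.44/(0.85 × 4 × 16.1)) = 4.026 in.
A_s = 0.85 f'_c a b / f_y = 0.85 × 4 × 4.026 × 16.1 / 75 = 2.938 in².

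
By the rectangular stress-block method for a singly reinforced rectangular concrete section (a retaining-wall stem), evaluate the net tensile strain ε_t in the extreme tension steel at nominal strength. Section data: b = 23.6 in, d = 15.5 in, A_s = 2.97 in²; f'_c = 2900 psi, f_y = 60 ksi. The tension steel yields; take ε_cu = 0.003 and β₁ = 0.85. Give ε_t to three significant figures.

a = A_s f_y/(0.85 f'_c b) = 3.063 in.
β₁ = 0.85, so c = a/β₁ = 3.063/0.85 = 3.604 in.
From the linear strain diagram with ε_cu = 0.003: ε_t = 0.003 (d − c)/c = 0.003 × (15.5 − 3.604)/3.604 = 0.00990.
Since ε_t ≥ 0.005, the section is tension-controlled.

ε_t ≈ 0.00990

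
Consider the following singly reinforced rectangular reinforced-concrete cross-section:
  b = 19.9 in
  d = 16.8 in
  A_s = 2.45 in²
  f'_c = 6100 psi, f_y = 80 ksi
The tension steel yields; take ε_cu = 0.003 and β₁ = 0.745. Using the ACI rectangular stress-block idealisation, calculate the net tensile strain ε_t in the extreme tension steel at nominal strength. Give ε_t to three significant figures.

a = A_s f_y/(0.85 f'_c b) = 1.900 in.
β₁ = 0.745, so c = a/β₁ = 1.900/0.745 = 2.550 in.
From the linear strain diagram with ε_cu = 0.003: ε_t = 0.003 (d − c)/c = 0.003 × (16.8 − 2.550)/2.550 = 0.0168.
Since ε_t ≥ 0.005, the section is tension-controlled.

ε_t ≈ 0.0168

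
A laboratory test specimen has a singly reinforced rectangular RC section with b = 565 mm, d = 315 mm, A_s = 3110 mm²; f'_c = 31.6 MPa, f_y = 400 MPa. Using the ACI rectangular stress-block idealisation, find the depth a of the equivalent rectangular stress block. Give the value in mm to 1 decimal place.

T = A_s f_y = 3110 × 400 = 1244000 N = 1244 kN.
Setting C = 0.85 f'_c a b equal to T: a = 1244000/(0.85 × 31.6 × 565) = 82.0 mm.

a ≈ 82.0 mm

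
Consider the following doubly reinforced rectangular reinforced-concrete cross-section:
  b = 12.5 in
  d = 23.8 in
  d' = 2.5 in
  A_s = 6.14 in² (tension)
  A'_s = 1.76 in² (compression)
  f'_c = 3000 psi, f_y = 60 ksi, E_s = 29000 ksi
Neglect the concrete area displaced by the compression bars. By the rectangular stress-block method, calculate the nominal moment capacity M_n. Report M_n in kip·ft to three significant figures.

M_n ≈ 618 kip·ft

Assume both steels yield.
a = (A_s − A'_s) f_y/(0.85 f'_c b) = (6.14 − 1.76) × 60/(0.85 × 3 × 12.5) = 8.245 in.
c = a/β₁ = 8.245/0.85 = 9.700 in; ε'_s = 0.003(c − d')/c = 0.0022 ≥ ε_y = 0.0021, so the compression steel yields.
M_n = (A_s − A'_s) f_y (d − a/2) + A'_s f_y (d − d') = 262.8 × (23.8 − 4.1225) + 105.6 × (23.8 − 2.5) = 5171.2 + 2249.3 = 7420.5 kip·in = 7420.5/12 = 618.38 kip·ft.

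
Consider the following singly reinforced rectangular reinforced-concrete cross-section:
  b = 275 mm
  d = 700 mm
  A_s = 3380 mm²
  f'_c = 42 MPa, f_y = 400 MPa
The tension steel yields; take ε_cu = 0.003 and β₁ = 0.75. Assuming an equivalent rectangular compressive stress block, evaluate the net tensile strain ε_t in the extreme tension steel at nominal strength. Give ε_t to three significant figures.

ε_t ≈ 0.00844

a = A_s f_y/(0.85 f'_c b) = 137.71 mm.
β₁ = 0.75, so c = a/β₁ = 137.71/0.75 = 183.61 mm.
From the linear strain diagram with ε_cu = 0.003: ε_t = 0.003 (d − c)/c = 0.003 × (700 − 183.61)/183.61 = 0.00844.
Since ε_t ≥ 0.005, the section is tension-controlled.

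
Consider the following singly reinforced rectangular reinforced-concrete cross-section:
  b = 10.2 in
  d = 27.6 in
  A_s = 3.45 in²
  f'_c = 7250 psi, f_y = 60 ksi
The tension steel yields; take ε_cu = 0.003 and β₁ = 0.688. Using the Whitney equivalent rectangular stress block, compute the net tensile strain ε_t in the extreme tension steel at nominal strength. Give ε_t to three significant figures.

ε_t ≈ 0.0143

a = A_s f_y/(0.85 f'_c b) = 3.293 in.
β₁ = 0.688, so c = a/β₁ = 3.293/0.688 = 4.786 in.
From the linear strain diagram with ε_cu = 0.003: ε_t = 0.003 (d − c)/c = 0.003 × (27.6 − 4.786)/4.786 = 0.0143.
Since ε_t ≥ 0.005, the section is tension-controlled.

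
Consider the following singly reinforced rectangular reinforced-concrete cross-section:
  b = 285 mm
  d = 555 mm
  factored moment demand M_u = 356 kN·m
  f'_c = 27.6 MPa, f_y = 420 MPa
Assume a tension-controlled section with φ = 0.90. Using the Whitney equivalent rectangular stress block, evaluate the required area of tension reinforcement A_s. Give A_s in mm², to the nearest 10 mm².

M_n = M_u/φ = 356/0.90 = 395.556 kN·m.
With M_n = 0.85 f'_c a b (d − a/2), solve the quadratic for a:
a = d − √(d² − 2M_n/(0.85 f'_c b)) = 555 − √(555² − 2 × 395.556×10⁶/(0.85 × 27.6 × 285)) = 119.45 mm.
A_s = 0.85 f'_c a b / f_y = 0.85 × 27.6 × 119.45 × 285 / 420 = 1901.6 mm².

A_s ≈ 1900 mm²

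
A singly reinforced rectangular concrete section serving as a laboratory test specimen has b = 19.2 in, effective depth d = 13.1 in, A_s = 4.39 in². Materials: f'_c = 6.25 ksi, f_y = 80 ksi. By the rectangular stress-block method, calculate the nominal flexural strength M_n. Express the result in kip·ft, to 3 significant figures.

M_n ≈ 333 kip·ft

T = A_s f_y = 4.39 × 80 = 351.2 kips.
a = T/(0.85 f'_c b) = 351.2/(0.85 × 6.25 × 19.2) = 3.443 in.
M_n = T(d − a/2) = 351.2 × (13.1 − 1.7215) = 3996.1 kip·in = 3996.1/12 = 333.01 kip·ft.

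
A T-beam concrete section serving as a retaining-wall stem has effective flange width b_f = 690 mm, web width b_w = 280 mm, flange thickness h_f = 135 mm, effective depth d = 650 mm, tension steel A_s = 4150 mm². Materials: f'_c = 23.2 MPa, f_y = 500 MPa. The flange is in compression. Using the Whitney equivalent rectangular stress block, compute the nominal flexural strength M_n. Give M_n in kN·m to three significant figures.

M_n ≈ 1190 kN·m

Tension: T = A_s f_y = 4150 × 500 = 2075000 N.
Try a within the flange: a = T/(0.85 f'_c b_f) = 2075000/(0.85 × 23.2 × 690) = 152.50 mm.
a = 152.50 > h_f = 135 mm: the block extends into the web. Split into flange-overhang and web parts.
C_f = 0.85 f'_c (b_f − b_w) h_f = 0.85 × 23.2 × (690 − 280) × 135 = 1091502 N.
Remaining web compression depth: a_w = (T − C_f)/(0.85 f'_c b_w) = (2075000 − 1091502)/(0.85 × 23.2 × 280) = 178.12 mm.
M_n = C_f(d − h_f/2) + (T − C_f)(d − a_w/2) = 1091502 × (650 − 67.5) + 983498 × (650 − 89.06) = 635.80 + 551.68 = 1187.48 × 10⁶ N·mm.
M_n = 1187.48 kN·m.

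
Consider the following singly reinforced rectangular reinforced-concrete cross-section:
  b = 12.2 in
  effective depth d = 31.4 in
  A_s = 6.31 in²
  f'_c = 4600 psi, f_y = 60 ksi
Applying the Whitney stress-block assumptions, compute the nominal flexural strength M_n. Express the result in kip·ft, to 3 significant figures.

M_n ≈ 865 kip·ft

T = A_s f_y = 6.31 × 60 = 378.6 kips.
a = T/(0.85 f'_c b) = 378.6/(0.85 × 4.6 × 12.2) = 7.937 in.
M_n = T(d − a/2) = 378.6 × (31.4 − 3.9685) = 10385.6 kip·in = 10385.6/12 = 865.47 kip·ft.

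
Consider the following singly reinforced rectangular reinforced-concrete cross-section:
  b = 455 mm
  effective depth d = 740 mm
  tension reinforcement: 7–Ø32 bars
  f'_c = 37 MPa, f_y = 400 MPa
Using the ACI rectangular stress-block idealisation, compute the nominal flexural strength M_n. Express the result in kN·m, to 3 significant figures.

A_s = 7 × 804 = 5628 mm².
T = A_s f_y = 5628 × 400 = 2251200 N = 2251.2 kN.
From C = T: a = T/(0.85 f'_c b) = 2251200/(0.85 × 37 × 455) = 157.32 mm.
M_n = T(d − a/2) = 2251.2 kN × (740 − 78.66) mm = 1488.81 kN·m.

M_n ≈ 1490 kN·m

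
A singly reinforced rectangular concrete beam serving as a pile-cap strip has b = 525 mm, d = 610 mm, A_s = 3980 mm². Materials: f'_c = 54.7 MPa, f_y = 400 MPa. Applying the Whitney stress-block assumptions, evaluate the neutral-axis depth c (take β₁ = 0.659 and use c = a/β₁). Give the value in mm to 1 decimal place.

c ≈ 99.0 mm

T = A_s f_y = 3980 × 400 = 1592000 N = 1592 kN.
Setting C = 0.85 f'_c a b equal to T: a = 1592000/(0.85 × 54.7 × 525) = 65.220 mm.
With β₁ = 0.659, c = a/β₁ = 65.220/0.659 = 99.0 mm.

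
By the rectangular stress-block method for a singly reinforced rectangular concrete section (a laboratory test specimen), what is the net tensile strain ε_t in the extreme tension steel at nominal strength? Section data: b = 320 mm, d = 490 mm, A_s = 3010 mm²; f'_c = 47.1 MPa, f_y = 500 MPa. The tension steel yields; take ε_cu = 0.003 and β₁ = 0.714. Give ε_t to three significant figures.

ε_t ≈ 0.00593

a = A_s f_y/(0.85 f'_c b) = 117.48 mm.
β₁ = 0.714, so c = a/β₁ = 117.48/0.714 = 164.54 mm.
From the linear strain diagram with ε_cu = 0.003: ε_t = 0.003 (d − c)/c = 0.003 × (490 − 164.54)/164.54 = 0.00593.
Since ε_t ≥ 0.005, the section is tension-controlled.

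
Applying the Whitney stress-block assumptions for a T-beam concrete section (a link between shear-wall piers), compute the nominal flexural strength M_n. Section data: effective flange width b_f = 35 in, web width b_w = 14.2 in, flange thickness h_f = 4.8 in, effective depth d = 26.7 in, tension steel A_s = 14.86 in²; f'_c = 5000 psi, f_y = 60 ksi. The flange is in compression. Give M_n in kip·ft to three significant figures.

Tension: T = A_s f_y = 14.86 × 60 = 891.6 kips.
Try a within the flange: a = T/(0.85 f'_c b_f) = 891.6/(0.85 × 5 × 35) = 5.994 in.
a = 5.994 > h_f = 4.8 in: the block extends into the web. Split into flange-overhang and web parts.
C_f = 0.85 f'_c (b_f − b_w) h_f = 0.85 × 5 × (35 − 14.2) × 4.8 = 424.3 kips.
Remaining web compression depth: a_w = (T − C_f)/(0.85 f'_c b_w) = (891.6 − 424.3)/(0.85 × 5 × 14.2) = 7.743 in.
M_n = C_f(d − h_f/2) + (T − C_f)(d − a_w/2) = 424.3 × (26.7 − 2.4) + 467.3 × (26.7 − 3.8715) = 10310.5 + 10667.8 = 20978.3 kip·in.
M_n = 20978.3/12 = 1748.19 kip·ft.

M_n ≈ 1750 kip·ft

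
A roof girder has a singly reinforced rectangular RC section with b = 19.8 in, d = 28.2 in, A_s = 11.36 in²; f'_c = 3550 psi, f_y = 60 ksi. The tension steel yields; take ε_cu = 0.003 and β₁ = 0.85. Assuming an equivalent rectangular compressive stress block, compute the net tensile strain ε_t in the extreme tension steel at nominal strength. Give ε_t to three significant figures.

a = A_s f_y/(0.85 f'_c b) = 11.408 in.
β₁ = 0.85, so c = a/β₁ = 11.408/0.85 = 13.421 in.
From the linear strain diagram with ε_cu = 0.003: ε_t = 0.003 (d − c)/c = 0.003 × (28.2 − 13.421)/13.421 = 0.00330.
ε_t < 0.004 — the section is over-reinforced for flexure under ACI limits.

ε_t ≈ 0.00330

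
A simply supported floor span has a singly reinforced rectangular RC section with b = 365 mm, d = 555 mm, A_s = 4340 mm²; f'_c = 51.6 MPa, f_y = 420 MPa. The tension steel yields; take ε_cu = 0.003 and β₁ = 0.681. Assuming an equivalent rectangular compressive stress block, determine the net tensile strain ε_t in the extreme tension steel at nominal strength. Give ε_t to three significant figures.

a = A_s f_y/(0.85 f'_c b) = 113.86 mm.
β₁ = 0.681, so c = a/β₁ = 113.86/0.681 = 167.20 mm.
From the linear strain diagram with ε_cu = 0.003: ε_t = 0.003 (d − c)/c = 0.003 × (555 − 167.20)/167.20 = 0.00696.
Since ε_t ≥ 0.005, the section is tension-controlled.

ε_t ≈ 0.00696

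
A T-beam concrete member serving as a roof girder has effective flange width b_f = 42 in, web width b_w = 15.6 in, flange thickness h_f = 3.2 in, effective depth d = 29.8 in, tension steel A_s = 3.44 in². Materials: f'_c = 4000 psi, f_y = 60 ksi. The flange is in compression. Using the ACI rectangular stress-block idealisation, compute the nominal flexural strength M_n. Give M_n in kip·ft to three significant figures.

Tension: T = A_s f_y = 3.44 × 60 = 206.4 kips.
Try a within the flange: a = T/(0.85 f'_c b_f) = 206.4/(0.85 × 4 × 42) = 1.445 in.
Since a = 1.445 ≤ h_f = 3.2 in, the stress block lies entirely in the flange; analyse as a rectangular beam of width b_f.
M_n = T(d − a/2) = 206.4 × (29.8 − 0.7225) = 6001.6 kip·in.
M_n = 6001.6/12 = 500.13 kip·ft.

M_n ≈ 500 kip·ft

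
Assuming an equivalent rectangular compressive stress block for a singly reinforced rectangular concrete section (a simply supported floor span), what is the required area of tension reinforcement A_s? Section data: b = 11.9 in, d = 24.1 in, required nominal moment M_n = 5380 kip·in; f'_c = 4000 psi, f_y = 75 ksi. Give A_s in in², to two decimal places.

From M_n = 0.85 f'_c a b (d − a/2):
a = d − √(d² − 2M_n/(0.85 f'_c b)) = 24.1 − √(24.1² − 2 × 5380/(0.85 × 4 × 11.9)) = 6.355 in.
A_s = 0.85 f'_c a b / f_y = 0.85 × 4 × 6.355 × 11.9 / 75 = 3.428 in².

A_s ≈ 3.43 in²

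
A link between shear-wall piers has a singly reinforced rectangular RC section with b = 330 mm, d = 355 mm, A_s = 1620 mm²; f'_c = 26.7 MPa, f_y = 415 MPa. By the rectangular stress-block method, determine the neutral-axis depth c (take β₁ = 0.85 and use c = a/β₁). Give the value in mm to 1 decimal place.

c ≈ 105.6 mm

T = A_s f_y = 1620 × 415 = 672300 N = 672.3 kN.
Setting C = 0.85 f'_c a b equal to T: a = 672300/(0.85 × 26.7 × 330) = 89.767 mm.
With β₁ = 0.85, c = a/β₁ = 89.767/0.85 = 105.6 mm.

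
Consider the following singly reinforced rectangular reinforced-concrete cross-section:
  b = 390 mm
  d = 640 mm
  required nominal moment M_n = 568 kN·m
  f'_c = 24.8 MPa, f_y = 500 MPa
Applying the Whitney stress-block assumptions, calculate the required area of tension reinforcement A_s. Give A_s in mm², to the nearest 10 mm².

A_s ≈ 1960 mm²

With M_n = 0.85 f'_c a b (d − a/2), solve the quadratic for a:
a = d − √(d² − 2M_n/(0.85 f'_c b)) = 640 − √(640² − 2 × 568×10⁶/(0.85 × 24.8 × 390)) = 119.02 mm.
A_s = 0.85 f'_c a b / f_y = 0.85 × 24.8 × 119.02 × 390 / 500 = 1957.0 mm².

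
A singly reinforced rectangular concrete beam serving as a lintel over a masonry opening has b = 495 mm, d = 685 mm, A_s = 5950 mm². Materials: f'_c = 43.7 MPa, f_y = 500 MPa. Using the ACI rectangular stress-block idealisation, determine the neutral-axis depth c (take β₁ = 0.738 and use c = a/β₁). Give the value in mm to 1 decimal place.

c ≈ 219.2 mm

T = A_s f_y = 5950 × 500 = 2975000 N = 2975 kN.
Setting C = 0.85 f'_c a b equal to T: a = 2975000/(0.85 × 43.7 × 495) = 161.801 mm.
With β₁ = 0.738, c = a/β₁ = 161.801/0.738 = 219.2 mm.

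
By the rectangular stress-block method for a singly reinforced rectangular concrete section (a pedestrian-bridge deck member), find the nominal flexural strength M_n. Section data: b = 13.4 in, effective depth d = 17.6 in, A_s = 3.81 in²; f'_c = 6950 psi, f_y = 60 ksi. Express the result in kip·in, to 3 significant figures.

T = A_s f_y = 3.81 × 60 = 228.6 kips.
a = T/(0.85 f'_c b) = 228.6/(0.85 × 6.95 × 13.4) = 2.888 in.
M_n = T(d − a/2) = 228.6 × (17.6 − 1.444) = 3693.3 kip·in.

M_n ≈ 3690 kip·in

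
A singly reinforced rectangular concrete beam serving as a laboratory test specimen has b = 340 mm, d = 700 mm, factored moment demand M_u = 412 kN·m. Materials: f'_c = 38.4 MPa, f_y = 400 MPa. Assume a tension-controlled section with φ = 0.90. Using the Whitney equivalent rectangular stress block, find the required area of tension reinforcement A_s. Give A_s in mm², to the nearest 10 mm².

A_s ≈ 1710 mm²

M_n = M_u/φ = 412/0.90 = 457.778 kN·m.
With M_n = 0.85 f'_c a b (d − a/2), solve the quadratic for a:
a = d − √(d² − 2M_n/(0.85 f'_c b)) = 700 − √(700² − 2 × 457.778×10⁶/(0.85 × 38.4 × 340)) = 61.64 mm.
A_s = 0.85 f'_c a b / f_y = 0.85 × 38.4 × 61.64 × 340 / 400 = 1710.1 mm².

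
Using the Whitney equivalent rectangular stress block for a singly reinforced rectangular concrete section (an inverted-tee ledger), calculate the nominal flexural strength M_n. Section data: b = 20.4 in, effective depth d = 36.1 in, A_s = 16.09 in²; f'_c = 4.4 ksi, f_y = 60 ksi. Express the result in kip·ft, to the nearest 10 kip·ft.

M_n ≈ 2400 kip·ft

T = A_s f_y = 16.09 × 60 = 965.4 kips.
a = T/(0.85 f'_c b) = 965.4/(0.85 × 4.4 × 20.4) = 12.653 in.
M_n = T(d − a/2) = 965.4 × (36.1 − 6.3265) = 28743.3 kip·in = 28743.3/12 = 2395.28 kip·ft.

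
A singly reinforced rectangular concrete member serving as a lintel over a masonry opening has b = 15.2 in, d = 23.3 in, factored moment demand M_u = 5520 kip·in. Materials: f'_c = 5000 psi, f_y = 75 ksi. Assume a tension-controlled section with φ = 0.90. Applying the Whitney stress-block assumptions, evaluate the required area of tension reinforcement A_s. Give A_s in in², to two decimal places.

M_n = M_u/φ = 5520/0.90 = 6133.33 kip·in.
From M_n = 0.85 f'_c a b (d − a/2):
a = d − √(d² − 2M_n/(0.85 f'_c b)) = 23.3 − √(23.3² − 2 × 6133.33/(0.85 × 5 × 15.2)) = 4.512 in.
A_s = 0.85 f'_c a b / f_y = 0.85 × 5 × 4.512 × 15.2 / 75 = 3.886 in².

A_s ≈ 3.89 in²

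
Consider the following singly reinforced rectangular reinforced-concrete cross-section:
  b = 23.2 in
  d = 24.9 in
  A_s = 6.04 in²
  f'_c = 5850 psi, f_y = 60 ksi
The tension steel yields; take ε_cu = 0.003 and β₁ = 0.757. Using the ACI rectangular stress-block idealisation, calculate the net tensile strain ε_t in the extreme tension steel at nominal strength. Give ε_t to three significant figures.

ε_t ≈ 0.0150

a = A_s f_y/(0.85 f'_c b) = 3.141 in.
β₁ = 0.757, so c = a/β₁ = 3.141/0.757 = 4.149 in.
From the linear strain diagram with ε_cu = 0.003: ε_t = 0.003 (d − c)/c = 0.003 × (24.9 − 4.149)/4.149 = 0.0150.
Since ε_t ≥ 0.005, the section is tension-controlled.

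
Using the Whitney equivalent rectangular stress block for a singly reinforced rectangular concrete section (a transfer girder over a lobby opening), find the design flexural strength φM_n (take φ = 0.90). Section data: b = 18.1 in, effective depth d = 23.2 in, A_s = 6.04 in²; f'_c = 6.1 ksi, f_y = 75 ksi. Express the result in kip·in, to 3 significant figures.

φM_n ≈ 8470 kip·in

T = A_s f_y = 6.04 × 75 = 453 kips.
a = T/(0.85 f'_c b) = 453/(0.85 × 6.1 × 18.1) = 4.827 in.
M_n = T(d − a/2) = 453 × (23.2 − 2.4135) = 9416.3 kip·in.
φM_n = 0.90 × 9416.3 = 8474.7 kip·in.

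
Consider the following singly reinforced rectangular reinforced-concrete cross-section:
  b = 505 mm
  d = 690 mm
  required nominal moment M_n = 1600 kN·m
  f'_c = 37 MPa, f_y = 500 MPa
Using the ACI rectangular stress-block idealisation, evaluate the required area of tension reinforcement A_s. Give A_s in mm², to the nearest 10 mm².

With M_n = 0.85 f'_c a b (d − a/2), solve the quadratic for a:
a = d − √(d² − 2M_n/(0.85 f'_c b)) = 690 − √(690² − 2 × 1600×10⁶/(0.85 × 37 × 505)) = 165.96 mm.
A_s = 0.85 f'_c a b / f_y = 0.85 × 37 × 165.96 × 505 / 500 = 5271.6 mm².

A_s ≈ 5270 mm²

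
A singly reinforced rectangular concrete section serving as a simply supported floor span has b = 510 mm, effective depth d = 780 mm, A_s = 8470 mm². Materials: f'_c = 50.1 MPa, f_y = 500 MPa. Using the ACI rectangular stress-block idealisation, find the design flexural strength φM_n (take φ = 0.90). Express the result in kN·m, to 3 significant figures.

φM_n ≈ 2600 kN·m

T = A_s f_y = 8470 × 500 = 4235000 N = 4235 kN.
From C = T: a = T/(0.85 f'_c b) = 4235000/(0.85 × 50.1 × 510) = 195.00 mm.
M_n = T(d − a/2) = 4235 kN × (780 − 97.5) mm = 2890.39 kN·m.
φM_n = 0.90 × 2890.39 = 2601.35 kN·m.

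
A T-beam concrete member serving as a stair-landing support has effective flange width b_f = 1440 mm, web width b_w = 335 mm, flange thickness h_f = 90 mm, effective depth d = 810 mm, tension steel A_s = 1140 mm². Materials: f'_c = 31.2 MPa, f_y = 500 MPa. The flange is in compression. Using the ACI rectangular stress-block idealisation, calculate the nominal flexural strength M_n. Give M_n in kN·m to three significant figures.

Tension: T = A_s f_y = 1140 × 500 = 570000 N.
Try a within the flange: a = T/(0.85 f'_c b_f) = 570000/(0.85 × 31.2 × 1440) = 14.93 mm.
Since a = 14.93 ≤ h_f = 90 mm, the stress block lies entirely in the flange; analyse as a rectangular beam of width b_f.
M_n = T(d − a/2) = 570000 × (810 − 7.465) = 457.44 × 10⁶ N·mm.
M_n = 457.44 kN·m.

M_n ≈ 457 kN·m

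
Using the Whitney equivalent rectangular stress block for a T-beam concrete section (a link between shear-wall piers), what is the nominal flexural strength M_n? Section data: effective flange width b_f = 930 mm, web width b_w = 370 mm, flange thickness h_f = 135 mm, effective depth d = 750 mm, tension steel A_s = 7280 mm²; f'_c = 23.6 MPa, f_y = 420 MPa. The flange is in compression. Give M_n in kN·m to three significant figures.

M_n ≈ 2030 kN·m

Tension: T = A_s f_y = 7280 × 420 = 3057600 N.
Try a within the flange: a = T/(0.85 f'_c b_f) = 3057600/(0.85 × 23.6 × 930) = 163.90 mm.
a = 163.90 > h_f = 135 mm: the block extends into the web. Split into flange-overhang and web parts.
C_f = 0.85 f'_c (b_f − b_w) h_f = 0.85 × 23.6 × (930 − 370) × 135 = 1516536 N.
Remaining web compression depth: a_w = (T − C_f)/(0.85 f'_c b_w) = (3057600 − 1516536)/(0.85 × 23.6 × 370) = 207.63 mm.
M_n = C_f(d − h_f/2) + (T − C_f)(d − a_w/2) = 1516536 × (750 − 67.5) + 1541064 × (750 − 103.815) = 1035.04 + 995.81 = 2030.85 × 10⁶ N·mm.
M_n = 2030.85 kN·m.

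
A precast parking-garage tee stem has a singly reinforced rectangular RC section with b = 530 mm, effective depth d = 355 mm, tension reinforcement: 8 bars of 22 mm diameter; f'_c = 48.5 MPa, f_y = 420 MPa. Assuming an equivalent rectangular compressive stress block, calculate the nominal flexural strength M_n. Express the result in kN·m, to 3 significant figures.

A_s = 8 × 380 = 3040 mm².
T = A_s f_y = 3040 × 420 = 1276800 N = 1276.8 kN.
From C = T: a = T/(0.85 f'_c b) = 1276800/(0.85 × 48.5 × 530) = 58.44 mm.
M_n = T(d − a/2) = 1276.8 kN × (355 − 29.22) mm = 415.96 kN·m.

M_n ≈ 416 kN·m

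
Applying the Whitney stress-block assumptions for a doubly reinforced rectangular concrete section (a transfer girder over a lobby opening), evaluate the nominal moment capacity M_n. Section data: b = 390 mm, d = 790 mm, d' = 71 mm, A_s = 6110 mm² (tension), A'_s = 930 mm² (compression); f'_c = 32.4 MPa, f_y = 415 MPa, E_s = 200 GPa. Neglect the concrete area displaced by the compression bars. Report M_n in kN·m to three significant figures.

Assume both tension and compression steel yield.
Net tension couple steel: A_s − A'_s = 5180 mm².
a = (A_s − A'_s) f_y / (0.85 f'_c b) = 2149700/(0.85 × 32.4 × 390) = 200.15 mm.
c = a/β₁ = 200.15/0.819 = 244.38 mm; ε'_s = 0.003(c − d')/c = 0.0021 ≥ f_y/E_s = 0.0021, so compression steel does yield.
M_n = (A_s − A'_s) f_y (d − a/2) + A'_s f_y (d − d') = [2149700 × (790 − 100.075) + 385950 × (790 − 71)] × 10⁻⁶ = 1483.13 + 277.50 = 1760.63 kN·m.

M_n ≈ 1760 kN·m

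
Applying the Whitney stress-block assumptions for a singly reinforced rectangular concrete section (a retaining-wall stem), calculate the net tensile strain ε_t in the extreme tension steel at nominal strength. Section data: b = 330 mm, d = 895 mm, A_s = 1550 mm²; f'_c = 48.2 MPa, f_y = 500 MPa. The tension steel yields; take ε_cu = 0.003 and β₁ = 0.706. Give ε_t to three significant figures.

ε_t ≈ 0.0301

a = A_s f_y/(0.85 f'_c b) = 57.32 mm.
β₁ = 0.706, so c = a/β₁ = 57.32/0.706 = 81.19 mm.
From the linear strain diagram with ε_cu = 0.003: ε_t = 0.003 (d − c)/c = 0.003 × (895 − 81.19)/81.19 = 0.0301.
Since ε_t ≥ 0.005, the section is tension-controlled.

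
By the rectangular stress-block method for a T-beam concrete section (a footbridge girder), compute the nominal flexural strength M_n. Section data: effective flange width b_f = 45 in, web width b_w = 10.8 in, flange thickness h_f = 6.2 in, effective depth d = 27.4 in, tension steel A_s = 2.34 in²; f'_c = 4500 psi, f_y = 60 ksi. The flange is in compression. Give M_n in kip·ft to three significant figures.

M_n ≈ 316 kip·ft

Tension: T = A_s f_y = 2.34 × 60 = 140.4 kips.
Try a within the flange: a = T/(0.85 f'_c b_f) = 140.4/(0.85 × 4.5 × 45) = 0.816 in.
Since a = 0.816 ≤ h_f = 6.2 in, the stress block lies entirely in the flange; analyse as a rectangular beam of width b_f.
M_n = T(d − a/2) = 140.4 × (27.4 − 0.408) = 3789.7 kip·in.
M_n = 3789.7/12 = 315.81 kip·ft.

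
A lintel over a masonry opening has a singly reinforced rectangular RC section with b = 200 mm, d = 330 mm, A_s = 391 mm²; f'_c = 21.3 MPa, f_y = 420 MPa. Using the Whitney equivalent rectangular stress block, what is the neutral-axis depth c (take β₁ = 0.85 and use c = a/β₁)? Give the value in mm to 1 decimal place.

c ≈ 53.4 mm

T = A_s f_y = 391 × 420 = 164220 N = 164.22 kN.
Setting C = 0.85 f'_c a b equal to T: a = 164220/(0.85 × 21.3 × 200) = 45.352 mm.
With β₁ = 0.85, c = a/β₁ = 45.352/0.85 = 53.4 mm.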